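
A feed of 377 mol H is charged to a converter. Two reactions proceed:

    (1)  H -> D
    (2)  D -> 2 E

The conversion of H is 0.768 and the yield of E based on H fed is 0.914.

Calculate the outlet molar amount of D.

Conversion of H: H consumed = 1ξ₁ = 0.768 × 377 → ξ₁ = 289.5 mol.
Yield of E: 2ξ₂ / 377 = 0.914 → ξ₂ = 172.3 mol.
Outlet amounts (n = n₀ + Σ ν·ξ):
  H: 377 − 1(289.5) = 87.46
  D: 0 + 1(289.5) − 1(172.3) = 117.2
  E: 0 + 2(172.3) = 344.6

117 mol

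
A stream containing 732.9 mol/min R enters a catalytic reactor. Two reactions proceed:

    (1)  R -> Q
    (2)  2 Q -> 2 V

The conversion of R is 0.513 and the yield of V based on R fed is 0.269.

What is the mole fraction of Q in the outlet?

0.244

Conversion of R: R consumed = 1ξ₁ = 0.513 × 732.9 → ξ₁ = 376 mol/min.
Yield of V: 2ξ₂ / 732.9 = 0.269 → ξ₂ = 98.58 mol/min.
Outlet amounts (n = n₀ + Σ ν·ξ):
  R: 732.9 − 1(376) = 356.9
  Q: 0 + 1(376) − 2(98.58) = 178.8
  V: 0 + 2(98.58) = 197.2
Total out = 732.9 mol/min; y_Q = 178.8 / 732.9 = 0.244.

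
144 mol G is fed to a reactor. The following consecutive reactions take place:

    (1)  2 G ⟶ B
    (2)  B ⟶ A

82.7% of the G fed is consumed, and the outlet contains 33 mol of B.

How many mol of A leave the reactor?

26.5 mol

Conversion of G: G consumed = 2ξ₁ = 0.827 × 144 → ξ₁ = 59.54 mol.
B balance: n_B = 0 + 1ξ₁ − 1ξ₂ = 33 → ξ₂ = (1·59.54 − 33)/1 = 26.54 mol.
Outlet amounts (n = n₀ + Σ ν·ξ):
  G: 144 − 2(59.54) = 24.91
  B: 0 + 1(59.54) − 1(26.54) = 33
  A: 0 + 1(26.54) = 26.54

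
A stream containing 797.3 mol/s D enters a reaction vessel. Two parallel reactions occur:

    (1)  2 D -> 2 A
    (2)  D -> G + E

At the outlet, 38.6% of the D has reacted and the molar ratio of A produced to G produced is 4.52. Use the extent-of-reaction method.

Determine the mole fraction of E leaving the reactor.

0.0654

Conversion of D: D consumed = 0.386 × 797.3 = 307.8 mol/s = 2ξ₁ + 1ξ₂.
Selectivity: 2ξ₁ / (1ξ₂) = 4.52 → ξ₁ = 2.26 ξ₂.
Substitute: (2·2.26 + 1) ξ₂ = 307.8 → ξ₂ = 55.75 mol/s, ξ₁ = 126 mol/s.
Outlet amounts (n = n₀ + Σ ν·ξ):
  D: 797.3 − 2(126) − 1(55.75) = 489.5
  A: 0 + 2(126) = 252
  G: 0 + 1(55.75) = 55.75
  E: 0 + 1(55.75) = 55.75
Total out = 853.1 mol/s; y_E = 55.75 / 853.1 = 0.06536.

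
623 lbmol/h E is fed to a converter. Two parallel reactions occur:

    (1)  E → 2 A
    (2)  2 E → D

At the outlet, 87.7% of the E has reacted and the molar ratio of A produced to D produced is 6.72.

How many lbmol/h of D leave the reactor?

102 lbmol/h

Conversion of E: E consumed = 0.877 × 623 = 546.4 lbmol/h = 1ξ₁ + 2ξ₂.
Selectivity: 2ξ₁ / (1ξ₂) = 6.72 → ξ₁ = 3.36 ξ₂.
Substitute: (1·3.36 + 2) ξ₂ = 546.4 → ξ₂ = 101.9 lbmol/h, ξ₁ = 342.5 lbmol/h.
Outlet amounts (n = n₀ + Σ ν·ξ):
  E: 623 − 1(342.5) − 2(101.9) = 76.63
  A: 0 + 2(342.5) = 685
  D: 0 + 1(101.9) = 101.9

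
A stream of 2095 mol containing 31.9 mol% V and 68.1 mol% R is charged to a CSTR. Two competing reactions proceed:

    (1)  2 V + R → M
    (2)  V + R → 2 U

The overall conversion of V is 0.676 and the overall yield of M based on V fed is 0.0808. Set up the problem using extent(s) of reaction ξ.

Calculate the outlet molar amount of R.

Yield of M: 1ξ₁ / 668.3 = 0.0808 → ξ₁ = 54 mol.
Conversion of V: 2ξ₁ + 1ξ₂ = 0.676 × 668.3 = 451.8 → ξ₂ = 343.8 mol.
Outlet amounts (n = n₀ + Σ ν·ξ):
  V: 668.3 − 2(54) − 1(343.8) = 216.5
  R: 1427 − 1(54) − 1(343.8) = 1029
  M: 0 + 1(54) = 54
  U: 0 + 2(343.8) = 687.6

1030 mol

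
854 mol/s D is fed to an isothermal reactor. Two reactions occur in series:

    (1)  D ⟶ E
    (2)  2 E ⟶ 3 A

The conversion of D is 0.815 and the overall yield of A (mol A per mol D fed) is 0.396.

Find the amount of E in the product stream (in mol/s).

471 mol/s

Conversion of D: D consumed = 1ξ₁ = 0.815 × 854 → ξ₁ = 696 mol/s.
Yield of A: 3ξ₂ / 854 = 0.396 → ξ₂ = 112.7 mol/s.
Outlet amounts (n = n₀ + Σ ν·ξ):
  D: 854 − 1(696) = 158
  E: 0 + 1(696) − 2(112.7) = 470.6
  A: 0 + 3(112.7) = 338.2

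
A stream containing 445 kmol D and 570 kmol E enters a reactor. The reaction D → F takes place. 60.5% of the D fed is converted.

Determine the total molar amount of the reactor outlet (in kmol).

1020 kmol

D reacted = 0.605 × 445 = 269.2 kmol; ν_D = −1, so ξ = 269.2/1 = 269.2 kmol.
Outlet amounts (n = n₀ + ν ξ):
  D: 445 − 1(269.2) = 175.8
  F: 0 + 1(269.2) = 269.2
  E: 570 (inert)
Total out = 175.8 + 269.2 + 570 = 1015 kmol.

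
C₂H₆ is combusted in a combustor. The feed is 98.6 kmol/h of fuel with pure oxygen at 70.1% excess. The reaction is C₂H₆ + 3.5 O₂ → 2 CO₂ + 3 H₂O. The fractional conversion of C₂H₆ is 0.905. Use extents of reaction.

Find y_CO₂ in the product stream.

0.244

Stoichiometric O₂ = 3.5 × 98.6 = 345.1 kmol/h; O₂ fed = 345.1 × 1.701 = 587 kmol/h.
Fuel reacted = 0.905 × 98.6 → ξ = 89.23 kmol/h.
Outlet (n = n₀ + ν ξ):
  C₂H₆: 98.6 − 1(89.23) = 9.367
  O₂: 587 − 3.5(89.23) = 274.7
  CO₂: 0 + 2(89.23) = 178.5
  H₂O: 0 + 3(89.23) = 267.7
Total out = 730.2 kmol/h; y_CO₂ = 178.5 / 730.2 = 0.2444.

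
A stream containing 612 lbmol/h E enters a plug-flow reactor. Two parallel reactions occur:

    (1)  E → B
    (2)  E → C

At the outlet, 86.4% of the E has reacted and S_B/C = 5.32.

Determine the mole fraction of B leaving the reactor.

0.727

Conversion of E: E consumed = 0.864 × 612 = 528.8 lbmol/h = 1ξ₁ + 1ξ₂.
Selectivity: 1ξ₁ / (1ξ₂) = 5.32 → ξ₁ = 5.32 ξ₂.
Substitute: (1·5.32 + 1) ξ₂ = 528.8 → ξ₂ = 83.67 lbmol/h, ξ₁ = 445.1 lbmol/h.
Outlet amounts (n = n₀ + Σ ν·ξ):
  E: 612 − 1(445.1) − 1(83.67) = 83.23
  B: 0 + 1(445.1) = 445.1
  C: 0 + 1(83.67) = 83.67
Total out = 612 lbmol/h; y_B = 445.1 / 612 = 0.7273.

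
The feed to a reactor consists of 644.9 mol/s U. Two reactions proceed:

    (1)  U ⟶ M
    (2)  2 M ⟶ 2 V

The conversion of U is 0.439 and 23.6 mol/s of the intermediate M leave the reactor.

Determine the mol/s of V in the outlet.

260 mol/s

Conversion of U: U consumed = 1ξ₁ = 0.439 × 644.9 → ξ₁ = 283.1 mol/s.
M balance: n_M = 0 + 1ξ₁ − 2ξ₂ = 23.6 → ξ₂ = (1·283.1 − 23.6)/2 = 129.8 mol/s.
Outlet amounts (n = n₀ + Σ ν·ξ):
  U: 644.9 − 1(283.1) = 361.8
  M: 0 + 1(283.1) − 2(129.8) = 23.6
  V: 0 + 2(129.8) = 259.5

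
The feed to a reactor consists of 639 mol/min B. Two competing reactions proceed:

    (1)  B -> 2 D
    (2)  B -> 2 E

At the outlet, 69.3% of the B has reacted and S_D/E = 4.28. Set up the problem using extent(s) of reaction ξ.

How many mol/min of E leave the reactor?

168 mol/min

Conversion of B: B consumed = 0.693 × 639 = 442.8 mol/min = 1ξ₁ + 1ξ₂.
Selectivity: 2ξ₁ / (2ξ₂) = 4.28 → ξ₁ = 4.28 ξ₂.
Substitute: (1·4.28 + 1) ξ₂ = 442.8 → ξ₂ = 83.87 mol/min, ξ₁ = 359 mol/min.
Outlet amounts (n = n₀ + Σ ν·ξ):
  B: 639 − 1(359) − 1(83.87) = 196.2
  D: 0 + 2(359) = 717.9
  E: 0 + 2(83.87) = 167.7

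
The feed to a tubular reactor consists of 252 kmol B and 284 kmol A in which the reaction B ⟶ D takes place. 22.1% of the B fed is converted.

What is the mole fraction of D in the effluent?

0.104

B reacted = 0.221 × 252 = 55.69 kmol; ν_B = −1, so ξ = 55.69/1 = 55.69 kmol.
Outlet amounts (n = n₀ + ν ξ):
  B: 252 − 1(55.69) = 196.3
  D: 0 + 1(55.69) = 55.69
  A: 284 (inert)
Total out = 536 kmol; y_D = 55.69 / 536 = 0.1039.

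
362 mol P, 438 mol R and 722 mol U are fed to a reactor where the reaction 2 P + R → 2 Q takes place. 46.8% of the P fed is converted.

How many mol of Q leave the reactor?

P reacted = 0.468 × 362 = 169.4 mol; ν_P = −2, so ξ = 169.4/2 = 84.71 mol.
Outlet amounts (n = n₀ + ν ξ):
  P: 362 − 2(84.71) = 192.6
  R: 438 − 1(84.71) = 353.3
  Q: 0 + 2(84.71) = 169.4
  U: 722 (inert)

169 mol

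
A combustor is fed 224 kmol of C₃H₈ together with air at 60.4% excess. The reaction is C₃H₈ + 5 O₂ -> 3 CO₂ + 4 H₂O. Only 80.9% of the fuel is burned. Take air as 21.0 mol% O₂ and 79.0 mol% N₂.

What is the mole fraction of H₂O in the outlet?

Stoichiometric O₂ = 5 × 224 = 1120 kmol; O₂ fed = 1120 × 1.604 = 1796 kmol.
N₂ fed = 1796 × 79/21 = 6758 kmol.
Fuel reacted = 0.809 × 224 → ξ = 181.2 kmol.
Outlet (n = n₀ + ν ξ):
  C₃H₈: 224 − 1(181.2) = 42.78
  O₂: 1796 − 5(181.2) = 890.4
  N₂: 6758 (inert)
  CO₂: 0 + 3(181.2) = 543.6
  H₂O: 0 + 4(181.2) = 724.9
Total out = 8960 kmol; y_H₂O = 724.9 / 8960 = 0.0809.

0.0809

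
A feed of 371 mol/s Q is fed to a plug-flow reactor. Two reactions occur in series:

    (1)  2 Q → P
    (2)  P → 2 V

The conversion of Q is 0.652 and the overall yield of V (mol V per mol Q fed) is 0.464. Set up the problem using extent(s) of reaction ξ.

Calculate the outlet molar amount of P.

34.9 mol/s

Conversion of Q: Q consumed = 2ξ₁ = 0.652 × 371 → ξ₁ = 120.9 mol/s.
Yield of V: 2ξ₂ / 371 = 0.464 → ξ₂ = 86.07 mol/s.
Outlet amounts (n = n₀ + Σ ν·ξ):
  Q: 371 − 2(120.9) = 129.1
  P: 0 + 1(120.9) − 1(86.07) = 34.87
  V: 0 + 2(86.07) = 172.1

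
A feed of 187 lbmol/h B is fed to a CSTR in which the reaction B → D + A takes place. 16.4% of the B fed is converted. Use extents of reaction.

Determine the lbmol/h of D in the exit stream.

30.7 lbmol/h

B reacted = 0.164 × 187 = 30.67 lbmol/h; ν_B = −1, so ξ = 30.67/1 = 30.67 lbmol/h.
Outlet amounts (n = n₀ + ν ξ):
  B: 187 − 1(30.67) = 156.3
  D: 0 + 1(30.67) = 30.67
  A: 0 + 1(30.67) = 30.67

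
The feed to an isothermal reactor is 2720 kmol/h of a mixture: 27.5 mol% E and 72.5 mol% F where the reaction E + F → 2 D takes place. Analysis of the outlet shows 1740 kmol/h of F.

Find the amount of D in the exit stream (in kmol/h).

For F: n = n₀ − 1ξ → 1740 = 1972 − 1ξ, giving ξ = 232 kmol/h.
Outlet amounts (n = n₀ + ν ξ):
  E: 748 − 1(232) = 516
  F: 1972 − 1(232) = 1740
  D: 0 + 2(232) = 464

464 kmol/h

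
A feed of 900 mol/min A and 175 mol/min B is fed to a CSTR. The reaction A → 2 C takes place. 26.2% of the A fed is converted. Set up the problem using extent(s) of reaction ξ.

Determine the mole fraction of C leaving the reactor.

A reacted = 0.262 × 900 = 235.8 mol/min; ν_A = −1, so ξ = 235.8/1 = 235.8 mol/min.
Outlet amounts (n = n₀ + ν ξ):
  A: 900 − 1(235.8) = 664.2
  C: 0 + 2(235.8) = 471.6
  B: 175 (inert)
Total out = 1311 mol/min; y_C = 471.6 / 1311 = 0.3598.

0.36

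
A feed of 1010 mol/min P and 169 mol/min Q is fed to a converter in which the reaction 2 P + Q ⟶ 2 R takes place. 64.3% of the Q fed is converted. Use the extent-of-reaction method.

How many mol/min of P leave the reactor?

793 mol/min

Q reacted = 0.643 × 169 = 108.7 mol/min; ν_Q = −1, so ξ = 108.7/1 = 108.7 mol/min.
Outlet amounts (n = n₀ + ν ξ):
  P: 1010 − 2(108.7) = 792.7
  Q: 169 − 1(108.7) = 60.33
  R: 0 + 2(108.7) = 217.3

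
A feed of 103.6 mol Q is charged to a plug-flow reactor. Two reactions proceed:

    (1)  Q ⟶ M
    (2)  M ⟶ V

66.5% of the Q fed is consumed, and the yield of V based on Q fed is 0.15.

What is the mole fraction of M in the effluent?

Conversion of Q: Q consumed = 1ξ₁ = 0.665 × 103.6 → ξ₁ = 68.89 mol.
Yield of V: 1ξ₂ / 103.6 = 0.15 → ξ₂ = 15.54 mol.
Outlet amounts (n = n₀ + Σ ν·ξ):
  Q: 103.6 − 1(68.89) = 34.71
  M: 0 + 1(68.89) − 1(15.54) = 53.35
  V: 0 + 1(15.54) = 15.54
Total out = 103.6 mol; y_M = 53.35 / 103.6 = 0.515.

0.515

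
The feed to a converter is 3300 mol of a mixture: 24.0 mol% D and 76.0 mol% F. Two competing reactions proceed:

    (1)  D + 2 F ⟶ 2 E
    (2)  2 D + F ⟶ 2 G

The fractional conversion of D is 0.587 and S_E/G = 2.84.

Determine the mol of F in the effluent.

1870 mol

Conversion of D: D consumed = 0.587 × 792 = 464.9 mol = 1ξ₁ + 2ξ₂.
Selectivity: 2ξ₁ / (2ξ₂) = 2.84 → ξ₁ = 2.84 ξ₂.
Substitute: (1·2.84 + 2) ξ₂ = 464.9 → ξ₂ = 96.05 mol, ξ₁ = 272.8 mol.
Outlet amounts (n = n₀ + Σ ν·ξ):
  D: 792 − 1(272.8) − 2(96.05) = 327.1
  F: 2508 − 2(272.8) − 1(96.05) = 1866
  E: 0 + 2(272.8) = 545.6
  G: 0 + 2(96.05) = 192.1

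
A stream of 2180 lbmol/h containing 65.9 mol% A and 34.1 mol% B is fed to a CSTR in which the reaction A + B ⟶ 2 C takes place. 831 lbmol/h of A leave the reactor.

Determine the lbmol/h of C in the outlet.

For A: n = n₀ − 1ξ → 831 = 1437 − 1ξ, giving ξ = 605.6 lbmol/h.
Outlet amounts (n = n₀ + ν ξ):
  A: 1437 − 1(605.6) = 831
  B: 743.4 − 1(605.6) = 137.8
  C: 0 + 2(605.6) = 1211

1210 lbmol/h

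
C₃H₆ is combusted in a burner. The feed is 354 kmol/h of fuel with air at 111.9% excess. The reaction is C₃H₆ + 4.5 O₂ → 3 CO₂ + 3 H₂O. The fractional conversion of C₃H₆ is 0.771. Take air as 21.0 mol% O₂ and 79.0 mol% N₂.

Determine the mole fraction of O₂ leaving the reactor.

Stoichiometric O₂ = 4.5 × 354 = 1593 kmol/h; O₂ fed = 1593 × 2.119 = 3376 kmol/h.
N₂ fed = 3376 × 79/21 = 12700 kmol/h.
Fuel reacted = 0.771 × 354 → ξ = 272.9 kmol/h.
Outlet (n = n₀ + ν ξ):
  C₃H₆: 354 − 1(272.9) = 81.07
  O₂: 3376 − 4.5(272.9) = 2147
  N₂: 12700 (inert)
  CO₂: 0 + 3(272.9) = 818.8
  H₂O: 0 + 3(272.9) = 818.8
Total out = 16560 kmol/h; y_O₂ = 2147 / 16560 = 0.1296.

0.13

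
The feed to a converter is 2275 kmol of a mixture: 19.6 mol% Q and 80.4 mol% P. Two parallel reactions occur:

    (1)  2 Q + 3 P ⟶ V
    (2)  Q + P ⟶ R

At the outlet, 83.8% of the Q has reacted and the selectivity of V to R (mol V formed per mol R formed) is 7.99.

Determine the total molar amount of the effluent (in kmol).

1550 kmol

Conversion of Q: Q consumed = 0.838 × 445.9 = 373.7 kmol = 2ξ₁ + 1ξ₂.
Selectivity: 1ξ₁ / (1ξ₂) = 7.99 → ξ₁ = 7.99 ξ₂.
Substitute: (2·7.99 + 1) ξ₂ = 373.7 → ξ₂ = 22.01 kmol, ξ₁ = 175.8 kmol.
Outlet amounts (n = n₀ + Σ ν·ξ):
  Q: 445.9 − 2(175.8) − 1(22.01) = 72.24
  P: 1829 − 3(175.8) − 1(22.01) = 1280
  V: 0 + 1(175.8) = 175.8
  R: 0 + 1(22.01) = 22.01
Total out = 72.24 + 1280 + 175.8 + 22.01 = 1550 kmol.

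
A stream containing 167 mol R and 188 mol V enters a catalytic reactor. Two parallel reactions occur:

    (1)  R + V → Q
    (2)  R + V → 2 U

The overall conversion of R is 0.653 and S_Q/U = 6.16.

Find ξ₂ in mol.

Conversion of R: R consumed = 0.653 × 167 = 109.1 mol = 1ξ₁ + 1ξ₂.
Selectivity: 1ξ₁ / (2ξ₂) = 6.16 → ξ₁ = 12.32 ξ₂.
Substitute: (1·12.32 + 1) ξ₂ = 109.1 → ξ₂ = 8.187 mol, ξ₁ = 100.9 mol.
Outlet amounts (n = n₀ + Σ ν·ξ):
  R: 167 − 1(100.9) − 1(8.187) = 57.95
  V: 188 − 1(100.9) − 1(8.187) = 78.95
  Q: 0 + 1(100.9) = 100.9
  U: 0 + 2(8.187) = 16.37

ξ₂ = 8.19 mol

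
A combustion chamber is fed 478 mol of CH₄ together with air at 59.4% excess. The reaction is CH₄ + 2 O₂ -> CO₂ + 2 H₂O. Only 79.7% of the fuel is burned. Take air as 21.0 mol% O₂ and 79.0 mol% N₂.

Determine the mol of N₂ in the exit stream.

5730 mol

Stoichiometric O₂ = 2 × 478 = 956 mol; O₂ fed = 956 × 1.594 = 1524 mol.
N₂ fed = 1524 × 79/21 = 5733 mol.
Fuel reacted = 0.797 × 478 → ξ = 381 mol.
Outlet (n = n₀ + ν ξ):
  CH₄: 478 − 1(381) = 97.03
  O₂: 1524 − 2(381) = 761.9
  N₂: 5733 (inert)
  CO₂: 0 + 1(381) = 381
  H₂O: 0 + 2(381) = 761.9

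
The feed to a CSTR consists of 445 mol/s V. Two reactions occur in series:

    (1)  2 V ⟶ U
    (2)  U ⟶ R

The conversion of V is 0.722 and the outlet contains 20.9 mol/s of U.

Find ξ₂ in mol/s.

Conversion of V: V consumed = 2ξ₁ = 0.722 × 445 → ξ₁ = 160.6 mol/s.
U balance: n_U = 0 + 1ξ₁ − 1ξ₂ = 20.9 → ξ₂ = (1·160.6 − 20.9)/1 = 139.7 mol/s.
Outlet amounts (n = n₀ + Σ ν·ξ):
  V: 445 − 2(160.6) = 123.7
  U: 0 + 1(160.6) − 1(139.7) = 20.9
  R: 0 + 1(139.7) = 139.7

ξ₂ = 140 mol/s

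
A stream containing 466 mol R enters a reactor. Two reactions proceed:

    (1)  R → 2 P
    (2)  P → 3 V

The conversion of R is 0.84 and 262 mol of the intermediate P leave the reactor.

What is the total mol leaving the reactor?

1900 mol

Conversion of R: R consumed = 1ξ₁ = 0.84 × 466 → ξ₁ = 391.4 mol.
P balance: n_P = 0 + 2ξ₁ − 1ξ₂ = 262 → ξ₂ = (2·391.4 − 262)/1 = 520.9 mol.
Outlet amounts (n = n₀ + Σ ν·ξ):
  R: 466 − 1(391.4) = 74.56
  P: 0 + 2(391.4) − 1(520.9) = 262
  V: 0 + 3(520.9) = 1563
Total out = 74.56 + 262 + 1563 = 1899 mol.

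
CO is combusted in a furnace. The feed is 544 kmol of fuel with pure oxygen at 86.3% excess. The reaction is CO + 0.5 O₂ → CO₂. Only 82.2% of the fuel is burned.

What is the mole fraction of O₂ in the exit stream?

0.342

Stoichiometric O₂ = 0.5 × 544 = 272 kmol; O₂ fed = 272 × 1.863 = 506.7 kmol.
Fuel reacted = 0.822 × 544 → ξ = 447.2 kmol.
Outlet (n = n₀ + ν ξ):
  CO: 544 − 1(447.2) = 96.83
  O₂: 506.7 − 0.5(447.2) = 283.2
  CO₂: 0 + 1(447.2) = 447.2
Total out = 827.2 kmol; y_O₂ = 283.2 / 827.2 = 0.3423.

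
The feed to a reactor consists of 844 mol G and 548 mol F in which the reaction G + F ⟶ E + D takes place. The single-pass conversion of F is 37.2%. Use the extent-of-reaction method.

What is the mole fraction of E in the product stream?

0.146

F reacted = 0.372 × 548 = 203.9 mol; ν_F = −1, so ξ = 203.9/1 = 203.9 mol.
Outlet amounts (n = n₀ + ν ξ):
  G: 844 − 1(203.9) = 640.1
  F: 548 − 1(203.9) = 344.1
  E: 0 + 1(203.9) = 203.9
  D: 0 + 1(203.9) = 203.9
Total out = 1392 mol; y_E = 203.9 / 1392 = 0.1464.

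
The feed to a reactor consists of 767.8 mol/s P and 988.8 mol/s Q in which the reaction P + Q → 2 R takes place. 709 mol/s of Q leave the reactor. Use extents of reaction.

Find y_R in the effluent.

0.319

For Q: n = n₀ − 1ξ → 709 = 988.8 − 1ξ, giving ξ = 279.8 mol/s.
Outlet amounts (n = n₀ + ν ξ):
  P: 767.8 − 1(279.8) = 488
  Q: 988.8 − 1(279.8) = 709
  R: 0 + 2(279.8) = 559.6
Total out = 1757 mol/s; y_R = 559.6 / 1757 = 0.3186.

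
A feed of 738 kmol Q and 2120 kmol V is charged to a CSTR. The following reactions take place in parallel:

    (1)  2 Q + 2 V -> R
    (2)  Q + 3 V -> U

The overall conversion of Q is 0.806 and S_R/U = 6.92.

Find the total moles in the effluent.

Conversion of Q: Q consumed = 0.806 × 738 = 594.8 kmol = 2ξ₁ + 1ξ₂.
Selectivity: 1ξ₁ / (1ξ₂) = 6.92 → ξ₁ = 6.92 ξ₂.
Substitute: (2·6.92 + 1) ξ₂ = 594.8 → ξ₂ = 40.08 kmol, ξ₁ = 277.4 kmol.
Outlet amounts (n = n₀ + Σ ν·ξ):
  Q: 738 − 2(277.4) − 1(40.08) = 143.2
  V: 2120 − 2(277.4) − 3(40.08) = 1445
  R: 0 + 1(277.4) = 277.4
  U: 0 + 1(40.08) = 40.08
Total out = 143.2 + 1445 + 277.4 + 40.08 = 1906 kmol.

1910 kmol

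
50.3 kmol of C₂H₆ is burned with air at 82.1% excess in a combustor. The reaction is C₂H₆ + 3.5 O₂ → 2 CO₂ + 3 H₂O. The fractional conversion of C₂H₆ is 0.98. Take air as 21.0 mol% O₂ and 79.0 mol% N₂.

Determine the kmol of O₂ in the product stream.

Stoichiometric O₂ = 3.5 × 50.3 = 176 kmol; O₂ fed = 176 × 1.821 = 320.6 kmol.
N₂ fed = 320.6 × 79/21 = 1206 kmol.
Fuel reacted = 0.98 × 50.3 → ξ = 49.29 kmol.
Outlet (n = n₀ + ν ξ):
  C₂H₆: 50.3 − 1(49.29) = 1.006
  O₂: 320.6 − 3.5(49.29) = 148.1
  N₂: 1206 (inert)
  CO₂: 0 + 2(49.29) = 98.59
  H₂O: 0 + 3(49.29) = 147.9

148 kmol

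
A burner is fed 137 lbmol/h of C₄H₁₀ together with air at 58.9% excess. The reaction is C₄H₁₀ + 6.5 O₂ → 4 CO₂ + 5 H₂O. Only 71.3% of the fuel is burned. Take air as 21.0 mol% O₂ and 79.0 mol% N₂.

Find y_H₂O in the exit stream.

Stoichiometric O₂ = 6.5 × 137 = 890.5 lbmol/h; O₂ fed = 890.5 × 1.589 = 1415 lbmol/h.
N₂ fed = 1415 × 79/21 = 5323 lbmol/h.
Fuel reacted = 0.713 × 137 → ξ = 97.68 lbmol/h.
Outlet (n = n₀ + ν ξ):
  C₄H₁₀: 137 − 1(97.68) = 39.32
  O₂: 1415 − 6.5(97.68) = 780.1
  N₂: 5323 (inert)
  CO₂: 0 + 4(97.68) = 390.7
  H₂O: 0 + 5(97.68) = 488.4
Total out = 7022 lbmol/h; y_H₂O = 488.4 / 7022 = 0.06956.

0.0696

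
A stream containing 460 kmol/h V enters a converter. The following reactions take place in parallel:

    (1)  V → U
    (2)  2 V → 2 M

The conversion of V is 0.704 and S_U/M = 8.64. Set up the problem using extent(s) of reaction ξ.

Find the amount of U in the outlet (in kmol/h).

290 kmol/h

Conversion of V: V consumed = 0.704 × 460 = 323.8 kmol/h = 1ξ₁ + 2ξ₂.
Selectivity: 1ξ₁ / (2ξ₂) = 8.64 → ξ₁ = 17.28 ξ₂.
Substitute: (1·17.28 + 2) ξ₂ = 323.8 → ξ₂ = 16.8 kmol/h, ξ₁ = 290.2 kmol/h.
Outlet amounts (n = n₀ + Σ ν·ξ):
  V: 460 − 1(290.2) − 2(16.8) = 136.2
  U: 0 + 1(290.2) = 290.2
  M: 0 + 2(16.8) = 33.59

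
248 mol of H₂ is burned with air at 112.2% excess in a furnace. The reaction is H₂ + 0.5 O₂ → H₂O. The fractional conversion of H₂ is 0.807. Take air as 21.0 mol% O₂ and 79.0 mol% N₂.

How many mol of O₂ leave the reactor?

Stoichiometric O₂ = 0.5 × 248 = 124 mol; O₂ fed = 124 × 2.122 = 263.1 mol.
N₂ fed = 263.1 × 79/21 = 989.9 mol.
Fuel reacted = 0.807 × 248 → ξ = 200.1 mol.
Outlet (n = n₀ + ν ξ):
  H₂: 248 − 1(200.1) = 47.86
  O₂: 263.1 − 0.5(200.1) = 163.1
  N₂: 989.9 (inert)
  H₂O: 0 + 1(200.1) = 200.1

163 mol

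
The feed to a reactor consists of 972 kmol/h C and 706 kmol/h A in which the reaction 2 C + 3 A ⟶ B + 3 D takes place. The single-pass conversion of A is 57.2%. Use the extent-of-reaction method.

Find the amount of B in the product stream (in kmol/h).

135 kmol/h

A reacted = 0.572 × 706 = 403.8 kmol/h; ν_A = −3, so ξ = 403.8/3 = 134.6 kmol/h.
Outlet amounts (n = n₀ + ν ξ):
  C: 972 − 2(134.6) = 702.8
  A: 706 − 3(134.6) = 302.2
  B: 0 + 1(134.6) = 134.6
  D: 0 + 3(134.6) = 403.8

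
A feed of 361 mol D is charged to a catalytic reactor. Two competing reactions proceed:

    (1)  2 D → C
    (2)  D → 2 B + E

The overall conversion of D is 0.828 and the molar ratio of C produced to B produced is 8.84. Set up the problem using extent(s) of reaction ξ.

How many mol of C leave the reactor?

Conversion of D: D consumed = 0.828 × 361 = 298.9 mol = 2ξ₁ + 1ξ₂.
Selectivity: 1ξ₁ / (2ξ₂) = 8.84 → ξ₁ = 17.68 ξ₂.
Substitute: (2·17.68 + 1) ξ₂ = 298.9 → ξ₂ = 8.221 mol, ξ₁ = 145.3 mol.
Outlet amounts (n = n₀ + Σ ν·ξ):
  D: 361 − 2(145.3) − 1(8.221) = 62.09
  C: 0 + 1(145.3) = 145.3
  B: 0 + 2(8.221) = 16.44
  E: 0 + 1(8.221) = 8.221

145 mol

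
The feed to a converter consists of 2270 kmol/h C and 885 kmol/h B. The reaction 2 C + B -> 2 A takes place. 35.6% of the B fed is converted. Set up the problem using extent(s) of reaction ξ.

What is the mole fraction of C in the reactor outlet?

0.577

B reacted = 0.356 × 885 = 315.1 kmol/h; ν_B = −1, so ξ = 315.1/1 = 315.1 kmol/h.
Outlet amounts (n = n₀ + ν ξ):
  C: 2270 − 2(315.1) = 1640
  B: 885 − 1(315.1) = 569.9
  A: 0 + 2(315.1) = 630.1
Total out = 2840 kmol/h; y_C = 1640 / 2840 = 0.5774.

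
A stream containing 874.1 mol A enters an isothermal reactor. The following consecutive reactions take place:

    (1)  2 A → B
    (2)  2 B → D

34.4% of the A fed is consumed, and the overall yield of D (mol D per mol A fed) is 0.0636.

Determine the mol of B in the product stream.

Conversion of A: A consumed = 2ξ₁ = 0.344 × 874.1 → ξ₁ = 150.3 mol.
Yield of D: 1ξ₂ / 874.1 = 0.0636 → ξ₂ = 55.59 mol.
Outlet amounts (n = n₀ + Σ ν·ξ):
  A: 874.1 − 2(150.3) = 573.4
  B: 0 + 1(150.3) − 2(55.59) = 39.16
  D: 0 + 1(55.59) = 55.59

39.2 mol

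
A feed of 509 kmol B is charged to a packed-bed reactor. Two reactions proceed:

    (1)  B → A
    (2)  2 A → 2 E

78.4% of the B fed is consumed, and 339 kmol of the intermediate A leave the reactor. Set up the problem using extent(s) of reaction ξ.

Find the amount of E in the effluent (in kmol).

Conversion of B: B consumed = 1ξ₁ = 0.784 × 509 → ξ₁ = 399.1 kmol.
A balance: n_A = 0 + 1ξ₁ − 2ξ₂ = 339 → ξ₂ = (1·399.1 − 339)/2 = 30.03 kmol.
Outlet amounts (n = n₀ + Σ ν·ξ):
  B: 509 − 1(399.1) = 109.9
  A: 0 + 1(399.1) − 2(30.03) = 339
  E: 0 + 2(30.03) = 60.06

60.1 kmol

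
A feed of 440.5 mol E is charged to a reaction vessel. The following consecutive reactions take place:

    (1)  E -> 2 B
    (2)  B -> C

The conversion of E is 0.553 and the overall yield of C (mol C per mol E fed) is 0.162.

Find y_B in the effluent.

0.608

Conversion of E: E consumed = 1ξ₁ = 0.553 × 440.5 → ξ₁ = 243.6 mol.
Yield of C: 1ξ₂ / 440.5 = 0.162 → ξ₂ = 71.36 mol.
Outlet amounts (n = n₀ + Σ ν·ξ):
  E: 440.5 − 1(243.6) = 196.9
  B: 0 + 2(243.6) − 1(71.36) = 415.8
  C: 0 + 1(71.36) = 71.36
Total out = 684.1 mol; y_B = 415.8 / 684.1 = 0.6079.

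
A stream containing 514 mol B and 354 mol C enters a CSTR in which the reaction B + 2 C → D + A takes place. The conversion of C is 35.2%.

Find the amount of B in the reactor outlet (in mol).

452 mol

C reacted = 0.352 × 354 = 124.6 mol; ν_C = −2, so ξ = 124.6/2 = 62.3 mol.
Outlet amounts (n = n₀ + ν ξ):
  B: 514 − 1(62.3) = 451.7
  C: 354 − 2(62.3) = 229.4
  D: 0 + 1(62.3) = 62.3
  A: 0 + 1(62.3) = 62.3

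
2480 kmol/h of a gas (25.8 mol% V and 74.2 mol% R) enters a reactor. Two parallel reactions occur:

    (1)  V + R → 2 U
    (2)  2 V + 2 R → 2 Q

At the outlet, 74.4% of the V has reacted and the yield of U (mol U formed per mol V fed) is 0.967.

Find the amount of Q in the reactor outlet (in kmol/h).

167 kmol/h

Yield of U: 2ξ₁ / 639.8 = 0.967 → ξ₁ = 309.4 kmol/h.
Conversion of V: 1ξ₁ + 2ξ₂ = 0.744 × 639.8 = 476 → ξ₂ = 83.34 kmol/h.
Outlet amounts (n = n₀ + Σ ν·ξ):
  V: 639.8 − 1(309.4) − 2(83.34) = 163.8
  R: 1840 − 1(309.4) − 2(83.34) = 1364
  U: 0 + 2(309.4) = 618.7
  Q: 0 + 2(83.34) = 166.7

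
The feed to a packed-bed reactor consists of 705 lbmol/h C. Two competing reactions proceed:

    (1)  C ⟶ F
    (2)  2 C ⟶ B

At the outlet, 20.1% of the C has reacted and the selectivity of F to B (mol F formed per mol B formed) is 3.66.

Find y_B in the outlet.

0.0368

Conversion of C: C consumed = 0.201 × 705 = 141.7 lbmol/h = 1ξ₁ + 2ξ₂.
Selectivity: 1ξ₁ / (1ξ₂) = 3.66 → ξ₁ = 3.66 ξ₂.
Substitute: (1·3.66 + 2) ξ₂ = 141.7 → ξ₂ = 25.04 lbmol/h, ξ₁ = 91.63 lbmol/h.
Outlet amounts (n = n₀ + Σ ν·ξ):
  C: 705 − 1(91.63) − 2(25.04) = 563.3
  F: 0 + 1(91.63) = 91.63
  B: 0 + 1(25.04) = 25.04
Total out = 680 lbmol/h; y_B = 25.04 / 680 = 0.03682.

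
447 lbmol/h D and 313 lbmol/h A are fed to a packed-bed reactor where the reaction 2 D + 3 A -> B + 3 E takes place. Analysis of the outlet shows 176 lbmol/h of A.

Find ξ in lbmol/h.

ξ = 45.7 lbmol/h

For A: n = n₀ − 3ξ → 176 = 313 − 3ξ, giving ξ = 45.67 lbmol/h.
Outlet amounts (n = n₀ + ν ξ):
  D: 447 − 2(45.67) = 355.7
  A: 313 − 3(45.67) = 176
  B: 0 + 1(45.67) = 45.67
  E: 0 + 3(45.67) = 137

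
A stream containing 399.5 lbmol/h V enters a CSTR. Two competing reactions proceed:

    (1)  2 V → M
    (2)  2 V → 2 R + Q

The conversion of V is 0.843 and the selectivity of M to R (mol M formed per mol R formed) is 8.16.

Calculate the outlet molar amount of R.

Conversion of V: V consumed = 0.843 × 399.5 = 336.8 lbmol/h = 2ξ₁ + 2ξ₂.
Selectivity: 1ξ₁ / (2ξ₂) = 8.16 → ξ₁ = 16.32 ξ₂.
Substitute: (2·16.32 + 2) ξ₂ = 336.8 → ξ₂ = 9.722 lbmol/h, ξ₁ = 158.7 lbmol/h.
Outlet amounts (n = n₀ + Σ ν·ξ):
  V: 399.5 − 2(158.7) − 2(9.722) = 62.72
  M: 0 + 1(158.7) = 158.7
  R: 0 + 2(9.722) = 19.44
  Q: 0 + 1(9.722) = 9.722

19.4 lbmol/h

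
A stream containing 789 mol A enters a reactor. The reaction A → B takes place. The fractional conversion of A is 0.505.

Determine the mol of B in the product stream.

398 mol

A reacted = 0.505 × 789 = 398.4 mol; ν_A = −1, so ξ = 398.4/1 = 398.4 mol.
Outlet amounts (n = n₀ + ν ξ):
  A: 789 − 1(398.4) = 390.6
  B: 0 + 1(398.4) = 398.4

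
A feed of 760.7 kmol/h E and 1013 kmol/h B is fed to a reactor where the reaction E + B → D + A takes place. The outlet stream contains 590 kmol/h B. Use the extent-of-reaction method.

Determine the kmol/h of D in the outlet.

For B: n = n₀ − 1ξ → 590 = 1013 − 1ξ, giving ξ = 423 kmol/h.
Outlet amounts (n = n₀ + ν ξ):
  E: 760.7 − 1(423) = 337.7
  B: 1013 − 1(423) = 590
  D: 0 + 1(423) = 423
  A: 0 + 1(423) = 423

423 kmol/h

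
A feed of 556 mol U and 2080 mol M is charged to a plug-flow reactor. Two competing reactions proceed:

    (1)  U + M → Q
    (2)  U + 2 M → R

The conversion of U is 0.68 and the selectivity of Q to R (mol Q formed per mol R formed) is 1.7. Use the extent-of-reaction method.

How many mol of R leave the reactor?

140 mol

Conversion of U: U consumed = 0.68 × 556 = 378.1 mol = 1ξ₁ + 1ξ₂.
Selectivity: 1ξ₁ / (1ξ₂) = 1.7 → ξ₁ = 1.7 ξ₂.
Substitute: (1·1.7 + 1) ξ₂ = 378.1 → ξ₂ = 140 mol, ξ₁ = 238.1 mol.
Outlet amounts (n = n₀ + Σ ν·ξ):
  U: 556 − 1(238.1) − 1(140) = 177.9
  M: 2080 − 1(238.1) − 2(140) = 1562
  Q: 0 + 1(238.1) = 238.1
  R: 0 + 1(140) = 140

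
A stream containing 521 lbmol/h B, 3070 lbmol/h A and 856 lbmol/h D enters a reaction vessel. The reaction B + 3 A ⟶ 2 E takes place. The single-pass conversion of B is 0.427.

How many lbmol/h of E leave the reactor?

B reacted = 0.427 × 521 = 222.5 lbmol/h; ν_B = −1, so ξ = 222.5/1 = 222.5 lbmol/h.
Outlet amounts (n = n₀ + ν ξ):
  B: 521 − 1(222.5) = 298.5
  A: 3070 − 3(222.5) = 2403
  E: 0 + 2(222.5) = 444.9
  D: 856 (inert)

445 lbmol/h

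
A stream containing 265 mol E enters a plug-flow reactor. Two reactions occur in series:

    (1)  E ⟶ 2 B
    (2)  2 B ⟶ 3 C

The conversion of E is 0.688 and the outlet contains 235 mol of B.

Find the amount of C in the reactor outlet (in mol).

194 mol

Conversion of E: E consumed = 1ξ₁ = 0.688 × 265 → ξ₁ = 182.3 mol.
B balance: n_B = 0 + 2ξ₁ − 2ξ₂ = 235 → ξ₂ = (2·182.3 − 235)/2 = 64.82 mol.
Outlet amounts (n = n₀ + Σ ν·ξ):
  E: 265 − 1(182.3) = 82.68
  B: 0 + 2(182.3) − 2(64.82) = 235
  C: 0 + 3(64.82) = 194.5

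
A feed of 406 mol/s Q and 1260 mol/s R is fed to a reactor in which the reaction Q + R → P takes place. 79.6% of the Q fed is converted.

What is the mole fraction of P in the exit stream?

Q reacted = 0.796 × 406 = 323.2 mol/s; ν_Q = −1, so ξ = 323.2/1 = 323.2 mol/s.
Outlet amounts (n = n₀ + ν ξ):
  Q: 406 − 1(323.2) = 82.82
  R: 1260 − 1(323.2) = 936.8
  P: 0 + 1(323.2) = 323.2
Total out = 1343 mol/s; y_P = 323.2 / 1343 = 0.2407.

0.241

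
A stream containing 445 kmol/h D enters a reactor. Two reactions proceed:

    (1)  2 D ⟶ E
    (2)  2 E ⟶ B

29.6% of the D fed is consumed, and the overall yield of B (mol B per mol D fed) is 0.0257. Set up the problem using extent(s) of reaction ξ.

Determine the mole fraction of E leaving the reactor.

Conversion of D: D consumed = 2ξ₁ = 0.296 × 445 → ξ₁ = 65.86 kmol/h.
Yield of B: 1ξ₂ / 445 = 0.0257 → ξ₂ = 11.44 kmol/h.
Outlet amounts (n = n₀ + Σ ν·ξ):
  D: 445 − 2(65.86) = 313.3
  E: 0 + 1(65.86) − 2(11.44) = 42.99
  B: 0 + 1(11.44) = 11.44
Total out = 367.7 kmol/h; y_E = 42.99 / 367.7 = 0.1169.

0.117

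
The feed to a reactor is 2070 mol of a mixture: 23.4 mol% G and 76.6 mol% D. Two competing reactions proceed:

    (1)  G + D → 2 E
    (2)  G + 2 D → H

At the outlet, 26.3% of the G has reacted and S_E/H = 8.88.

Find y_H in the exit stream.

Conversion of G: G consumed = 0.263 × 484.4 = 127.4 mol = 1ξ₁ + 1ξ₂.
Selectivity: 2ξ₁ / (1ξ₂) = 8.88 → ξ₁ = 4.44 ξ₂.
Substitute: (1·4.44 + 1) ξ₂ = 127.4 → ξ₂ = 23.42 mol, ξ₁ = 104 mol.
Outlet amounts (n = n₀ + Σ ν·ξ):
  G: 484.4 − 1(104) − 1(23.42) = 357
  D: 1586 − 1(104) − 2(23.42) = 1435
  E: 0 + 2(104) = 207.9
  H: 0 + 1(23.42) = 23.42
Total out = 2023 mol; y_H = 23.42 / 2023 = 0.01157.

0.0116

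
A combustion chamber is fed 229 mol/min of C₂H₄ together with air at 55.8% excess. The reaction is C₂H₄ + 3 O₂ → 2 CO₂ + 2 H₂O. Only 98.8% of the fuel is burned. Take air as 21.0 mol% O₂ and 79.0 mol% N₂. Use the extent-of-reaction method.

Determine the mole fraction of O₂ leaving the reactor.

0.0735

Stoichiometric O₂ = 3 × 229 = 687 mol/min; O₂ fed = 687 × 1.558 = 1070 mol/min.
N₂ fed = 1070 × 79/21 = 4027 mol/min.
Fuel reacted = 0.988 × 229 → ξ = 226.3 mol/min.
Outlet (n = n₀ + ν ξ):
  C₂H₄: 229 − 1(226.3) = 2.748
  O₂: 1070 − 3(226.3) = 391.6
  N₂: 4027 (inert)
  CO₂: 0 + 2(226.3) = 452.5
  H₂O: 0 + 2(226.3) = 452.5
Total out = 5326 mol/min; y_O₂ = 391.6 / 5326 = 0.07353.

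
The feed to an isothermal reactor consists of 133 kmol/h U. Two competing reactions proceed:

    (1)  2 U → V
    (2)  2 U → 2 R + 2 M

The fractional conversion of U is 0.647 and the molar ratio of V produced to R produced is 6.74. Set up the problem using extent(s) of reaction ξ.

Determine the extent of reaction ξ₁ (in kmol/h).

ξ₁ = 40.1 kmol/h

Conversion of U: U consumed = 0.647 × 133 = 86.05 kmol/h = 2ξ₁ + 2ξ₂.
Selectivity: 1ξ₁ / (2ξ₂) = 6.74 → ξ₁ = 13.48 ξ₂.
Substitute: (2·13.48 + 2) ξ₂ = 86.05 → ξ₂ = 2.971 kmol/h, ξ₁ = 40.05 kmol/h.
Outlet amounts (n = n₀ + Σ ν·ξ):
  U: 133 − 2(40.05) − 2(2.971) = 46.95
  V: 0 + 1(40.05) = 40.05
  R: 0 + 2(2.971) = 5.943
  M: 0 + 2(2.971) = 5.943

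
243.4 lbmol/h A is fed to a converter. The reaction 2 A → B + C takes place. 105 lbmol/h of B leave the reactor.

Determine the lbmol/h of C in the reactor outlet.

105 lbmol/h

For B: n = n₀ + 1ξ → 105 = 0 + 1ξ, giving ξ = 105 lbmol/h.
Outlet amounts (n = n₀ + ν ξ):
  A: 243.4 − 2(105) = 33.4
  B: 0 + 1(105) = 105
  C: 0 + 1(105) = 105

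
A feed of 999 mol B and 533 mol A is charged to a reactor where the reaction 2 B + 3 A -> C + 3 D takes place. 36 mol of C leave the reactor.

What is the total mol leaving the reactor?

For C: n = n₀ + 1ξ → 36 = 0 + 1ξ, giving ξ = 36 mol.
Outlet amounts (n = n₀ + ν ξ):
  B: 999 − 2(36) = 927
  A: 533 − 3(36) = 425
  C: 0 + 1(36) = 36
  D: 0 + 3(36) = 108
Total out = 927 + 425 + 36 + 108 = 1496 mol.

1500 mol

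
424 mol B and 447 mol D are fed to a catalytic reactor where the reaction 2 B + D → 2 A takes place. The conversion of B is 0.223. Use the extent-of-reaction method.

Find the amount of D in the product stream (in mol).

B reacted = 0.223 × 424 = 94.55 mol; ν_B = −2, so ξ = 94.55/2 = 47.28 mol.
Outlet amounts (n = n₀ + ν ξ):
  B: 424 − 2(47.28) = 329.4
  D: 447 − 1(47.28) = 399.7
  A: 0 + 2(47.28) = 94.55

400 mol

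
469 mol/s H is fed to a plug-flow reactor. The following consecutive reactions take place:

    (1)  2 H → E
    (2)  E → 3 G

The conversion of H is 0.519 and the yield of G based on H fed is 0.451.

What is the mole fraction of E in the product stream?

0.105

Conversion of H: H consumed = 2ξ₁ = 0.519 × 469 → ξ₁ = 121.7 mol/s.
Yield of G: 3ξ₂ / 469 = 0.451 → ξ₂ = 70.51 mol/s.
Outlet amounts (n = n₀ + Σ ν·ξ):
  H: 469 − 2(121.7) = 225.6
  E: 0 + 1(121.7) − 1(70.51) = 51.2
  G: 0 + 3(70.51) = 211.5
Total out = 488.3 mol/s; y_E = 51.2 / 488.3 = 0.1049.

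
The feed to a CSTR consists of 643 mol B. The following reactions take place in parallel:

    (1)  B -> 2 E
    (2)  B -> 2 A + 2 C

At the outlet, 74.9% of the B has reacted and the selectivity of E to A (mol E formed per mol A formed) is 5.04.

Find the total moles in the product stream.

Conversion of B: B consumed = 0.749 × 643 = 481.6 mol = 1ξ₁ + 1ξ₂.
Selectivity: 2ξ₁ / (2ξ₂) = 5.04 → ξ₁ = 5.04 ξ₂.
Substitute: (1·5.04 + 1) ξ₂ = 481.6 → ξ₂ = 79.74 mol, ξ₁ = 401.9 mol.
Outlet amounts (n = n₀ + Σ ν·ξ):
  B: 643 − 1(401.9) − 1(79.74) = 161.4
  E: 0 + 2(401.9) = 803.7
  A: 0 + 2(79.74) = 159.5
  C: 0 + 2(79.74) = 159.5
Total out = 161.4 + 803.7 + 159.5 + 159.5 = 1284 mol.

1280 mol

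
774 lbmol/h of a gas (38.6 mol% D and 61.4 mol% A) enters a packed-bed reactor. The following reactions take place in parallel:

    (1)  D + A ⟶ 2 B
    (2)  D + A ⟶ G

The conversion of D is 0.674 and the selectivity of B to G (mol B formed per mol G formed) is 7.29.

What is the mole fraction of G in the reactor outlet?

0.0593

Conversion of D: D consumed = 0.674 × 298.8 = 201.4 lbmol/h = 1ξ₁ + 1ξ₂.
Selectivity: 2ξ₁ / (1ξ₂) = 7.29 → ξ₁ = 3.645 ξ₂.
Substitute: (1·3.645 + 1) ξ₂ = 201.4 → ξ₂ = 43.35 lbmol/h, ξ₁ = 158 lbmol/h.
Outlet amounts (n = n₀ + Σ ν·ξ):
  D: 298.8 − 1(158) − 1(43.35) = 97.4
  A: 475.2 − 1(158) − 1(43.35) = 273.9
  B: 0 + 2(158) = 316
  G: 0 + 1(43.35) = 43.35
Total out = 730.6 lbmol/h; y_G = 43.35 / 730.6 = 0.05933.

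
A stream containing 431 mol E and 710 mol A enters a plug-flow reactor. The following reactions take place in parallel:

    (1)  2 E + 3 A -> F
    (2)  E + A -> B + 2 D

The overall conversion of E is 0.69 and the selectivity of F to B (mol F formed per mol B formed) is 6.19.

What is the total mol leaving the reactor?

613 mol

Conversion of E: E consumed = 0.69 × 431 = 297.4 mol = 2ξ₁ + 1ξ₂.
Selectivity: 1ξ₁ / (1ξ₂) = 6.19 → ξ₁ = 6.19 ξ₂.
Substitute: (2·6.19 + 1) ξ₂ = 297.4 → ξ₂ = 22.23 mol, ξ₁ = 137.6 mol.
Outlet amounts (n = n₀ + Σ ν·ξ):
  E: 431 − 2(137.6) − 1(22.23) = 133.6
  A: 710 − 3(137.6) − 1(22.23) = 275
  F: 0 + 1(137.6) = 137.6
  B: 0 + 1(22.23) = 22.23
  D: 0 + 2(22.23) = 44.45
Total out = 133.6 + 275 + 137.6 + 22.23 + 44.45 = 612.9 mol.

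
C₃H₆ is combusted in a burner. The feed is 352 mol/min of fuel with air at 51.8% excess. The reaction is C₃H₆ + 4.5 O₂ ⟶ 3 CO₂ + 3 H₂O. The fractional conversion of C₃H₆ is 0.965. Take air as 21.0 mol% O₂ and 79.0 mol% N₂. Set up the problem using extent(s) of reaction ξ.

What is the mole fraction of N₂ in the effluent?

Stoichiometric O₂ = 4.5 × 352 = 1584 mol/min; O₂ fed = 1584 × 1.518 = 2405 mol/min.
N₂ fed = 2405 × 79/21 = 9046 mol/min.
Fuel reacted = 0.965 × 352 → ξ = 339.7 mol/min.
Outlet (n = n₀ + ν ξ):
  C₃H₆: 352 − 1(339.7) = 12.32
  O₂: 2405 − 4.5(339.7) = 876
  N₂: 9046 (inert)
  CO₂: 0 + 3(339.7) = 1019
  H₂O: 0 + 3(339.7) = 1019
Total out = 11970 mol/min; y_N₂ = 9046 / 11970 = 0.7556.

0.756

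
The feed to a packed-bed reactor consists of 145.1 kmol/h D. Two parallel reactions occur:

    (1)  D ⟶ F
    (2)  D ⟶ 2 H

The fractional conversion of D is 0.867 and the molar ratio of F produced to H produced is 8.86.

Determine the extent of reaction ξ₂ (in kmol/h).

ξ₂ = 6.72 kmol/h

Conversion of D: D consumed = 0.867 × 145.1 = 125.8 kmol/h = 1ξ₁ + 1ξ₂.
Selectivity: 1ξ₁ / (2ξ₂) = 8.86 → ξ₁ = 17.72 ξ₂.
Substitute: (1·17.72 + 1) ξ₂ = 125.8 → ξ₂ = 6.72 kmol/h, ξ₁ = 119.1 kmol/h.
Outlet amounts (n = n₀ + Σ ν·ξ):
  D: 145.1 − 1(119.1) − 1(6.72) = 19.3
  F: 0 + 1(119.1) = 119.1
  H: 0 + 2(6.72) = 13.44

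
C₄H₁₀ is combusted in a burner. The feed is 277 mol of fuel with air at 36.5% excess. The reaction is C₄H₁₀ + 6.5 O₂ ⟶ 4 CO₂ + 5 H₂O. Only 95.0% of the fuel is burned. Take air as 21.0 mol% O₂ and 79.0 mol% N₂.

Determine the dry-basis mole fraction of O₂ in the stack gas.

Stoichiometric O₂ = 6.5 × 277 = 1800 mol; O₂ fed = 1800 × 1.365 = 2458 mol.
N₂ fed = 2458 × 79/21 = 9246 mol.
Fuel reacted = 0.95 × 277 → ξ = 263.1 mol.
Outlet (n = n₀ + ν ξ):
  C₄H₁₀: 277 − 1(263.1) = 13.85
  O₂: 2458 − 6.5(263.1) = 747.2
  N₂: 9246 (inert)
  CO₂: 0 + 4(263.1) = 1053
  H₂O: 0 + 5(263.1) = 1316
Dry total = 11060 mol; y_O₂ (dry) = 747.2 / 11060 = 0.06756.

0.0676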